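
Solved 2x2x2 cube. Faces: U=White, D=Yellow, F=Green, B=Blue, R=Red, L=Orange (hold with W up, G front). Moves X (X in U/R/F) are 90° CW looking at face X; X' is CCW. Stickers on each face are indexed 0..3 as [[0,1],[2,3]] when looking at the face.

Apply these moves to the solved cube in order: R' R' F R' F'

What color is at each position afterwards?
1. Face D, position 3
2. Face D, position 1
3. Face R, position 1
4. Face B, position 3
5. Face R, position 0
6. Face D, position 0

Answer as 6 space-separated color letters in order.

Answer: B W R B G Y

Derivation:
After move 1 (R'): R=RRRR U=WBWB F=GWGW D=YGYG B=YBYB
After move 2 (R'): R=RRRR U=WYWY F=GBGB D=YWYW B=GBGB
After move 3 (F): F=GGBB U=WYOO R=WRYR D=RRYW L=OYOW
After move 4 (R'): R=RRWY U=WGOG F=GYBO D=RGYB B=WBRB
After move 5 (F'): F=YOGB U=WGRW R=GRRY D=YWYB L=OGOO
Query 1: D[3] = B
Query 2: D[1] = W
Query 3: R[1] = R
Query 4: B[3] = B
Query 5: R[0] = G
Query 6: D[0] = Y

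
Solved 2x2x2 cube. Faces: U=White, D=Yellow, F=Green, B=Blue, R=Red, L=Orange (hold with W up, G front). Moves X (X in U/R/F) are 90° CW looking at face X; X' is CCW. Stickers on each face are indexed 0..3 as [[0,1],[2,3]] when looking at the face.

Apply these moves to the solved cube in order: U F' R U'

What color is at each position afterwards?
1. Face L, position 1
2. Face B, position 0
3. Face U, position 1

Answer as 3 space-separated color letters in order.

After move 1 (U): U=WWWW F=RRGG R=BBRR B=OOBB L=GGOO
After move 2 (F'): F=RGRG U=WWBR R=YBYR D=GOYY L=GWOW
After move 3 (R): R=YYRB U=WGBG F=RORY D=GBYO B=ROWB
After move 4 (U'): U=GGWB F=GWRY R=RORB B=YYWB L=ROOW
Query 1: L[1] = O
Query 2: B[0] = Y
Query 3: U[1] = G

Answer: O Y G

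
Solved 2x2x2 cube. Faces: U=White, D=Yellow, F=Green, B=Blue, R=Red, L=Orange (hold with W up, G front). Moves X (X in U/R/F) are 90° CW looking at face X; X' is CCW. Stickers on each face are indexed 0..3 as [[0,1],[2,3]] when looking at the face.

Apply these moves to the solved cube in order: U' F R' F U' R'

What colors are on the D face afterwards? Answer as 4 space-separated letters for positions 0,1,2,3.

After move 1 (U'): U=WWWW F=OOGG R=GGRR B=RRBB L=BBOO
After move 2 (F): F=GOGO U=WWOB R=WGWR D=RGYY L=BYOY
After move 3 (R'): R=GRWW U=WBOR F=GWGB D=ROYO B=YRGB
After move 4 (F): F=GGBW U=WBYY R=ORRW D=WGYO L=BROO
After move 5 (U'): U=BYWY F=BRBW R=GGRW B=ORGB L=YROO
After move 6 (R'): R=GWGR U=BGWO F=BYBY D=WRYW B=ORGB
Query: D face = WRYW

Answer: W R Y W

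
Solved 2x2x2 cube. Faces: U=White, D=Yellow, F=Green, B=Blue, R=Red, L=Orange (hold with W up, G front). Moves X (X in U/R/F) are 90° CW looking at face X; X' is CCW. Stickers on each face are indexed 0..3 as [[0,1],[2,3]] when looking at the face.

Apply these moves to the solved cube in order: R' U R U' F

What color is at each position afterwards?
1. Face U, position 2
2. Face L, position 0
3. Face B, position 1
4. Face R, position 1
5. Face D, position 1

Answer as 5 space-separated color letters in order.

Answer: O B Y G R

Derivation:
After move 1 (R'): R=RRRR U=WBWB F=GWGW D=YGYG B=YBYB
After move 2 (U): U=WWBB F=RRGW R=YBRR B=OOYB L=GWOO
After move 3 (R): R=RYRB U=WRBW F=RGGG D=YYYO B=BOWB
After move 4 (U'): U=RWWB F=GWGG R=RGRB B=RYWB L=BOOO
After move 5 (F): F=GGGW U=RWOO R=WGBB D=RRYO L=BYOY
Query 1: U[2] = O
Query 2: L[0] = B
Query 3: B[1] = Y
Query 4: R[1] = G
Query 5: D[1] = R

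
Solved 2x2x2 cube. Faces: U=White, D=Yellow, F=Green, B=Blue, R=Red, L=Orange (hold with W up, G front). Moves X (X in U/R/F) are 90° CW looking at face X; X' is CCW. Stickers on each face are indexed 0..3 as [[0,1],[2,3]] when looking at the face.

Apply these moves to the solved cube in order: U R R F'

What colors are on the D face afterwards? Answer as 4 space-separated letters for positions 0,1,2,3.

Answer: G O Y W

Derivation:
After move 1 (U): U=WWWW F=RRGG R=BBRR B=OOBB L=GGOO
After move 2 (R): R=RBRB U=WRWG F=RYGY D=YBYO B=WOWB
After move 3 (R): R=RRBB U=WYWY F=RBGO D=YWYW B=GORB
After move 4 (F'): F=BORG U=WYRB R=WRYB D=GOYW L=GYOW
Query: D face = GOYW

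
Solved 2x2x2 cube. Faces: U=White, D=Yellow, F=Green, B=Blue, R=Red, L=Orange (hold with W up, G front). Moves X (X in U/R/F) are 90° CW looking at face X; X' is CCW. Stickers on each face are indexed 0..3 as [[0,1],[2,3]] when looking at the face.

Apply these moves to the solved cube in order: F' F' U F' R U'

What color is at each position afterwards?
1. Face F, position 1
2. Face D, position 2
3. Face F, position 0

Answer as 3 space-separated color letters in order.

Answer: W Y G

Derivation:
After move 1 (F'): F=GGGG U=WWRR R=YRYR D=OOYY L=OWOW
After move 2 (F'): F=GGGG U=WWYY R=OROR D=WWYY L=OROR
After move 3 (U): U=YWYW F=ORGG R=BBOR B=ORBB L=GGOR
After move 4 (F'): F=RGOG U=YWBO R=WBWR D=GRYY L=GWOY
After move 5 (R): R=WWRB U=YGBG F=RROY D=GBYO B=ORWB
After move 6 (U'): U=GGYB F=GWOY R=RRRB B=WWWB L=OROY
Query 1: F[1] = W
Query 2: D[2] = Y
Query 3: F[0] = G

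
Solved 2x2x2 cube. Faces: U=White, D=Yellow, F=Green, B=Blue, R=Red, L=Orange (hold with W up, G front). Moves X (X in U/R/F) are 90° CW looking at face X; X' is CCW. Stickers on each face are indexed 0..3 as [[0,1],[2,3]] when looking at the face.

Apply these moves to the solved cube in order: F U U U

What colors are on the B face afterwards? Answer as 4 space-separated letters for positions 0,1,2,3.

Answer: W R B B

Derivation:
After move 1 (F): F=GGGG U=WWOO R=WRWR D=RRYY L=OYOY
After move 2 (U): U=OWOW F=WRGG R=BBWR B=OYBB L=GGOY
After move 3 (U): U=OOWW F=BBGG R=OYWR B=GGBB L=WROY
After move 4 (U): U=WOWO F=OYGG R=GGWR B=WRBB L=BBOY
Query: B face = WRBB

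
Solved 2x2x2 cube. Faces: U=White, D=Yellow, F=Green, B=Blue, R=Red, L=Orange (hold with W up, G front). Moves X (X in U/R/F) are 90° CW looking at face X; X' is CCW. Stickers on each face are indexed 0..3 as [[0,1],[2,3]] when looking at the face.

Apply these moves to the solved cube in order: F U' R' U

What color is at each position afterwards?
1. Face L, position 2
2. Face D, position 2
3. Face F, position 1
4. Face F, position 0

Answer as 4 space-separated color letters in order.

Answer: O Y R G

Derivation:
After move 1 (F): F=GGGG U=WWOO R=WRWR D=RRYY L=OYOY
After move 2 (U'): U=WOWO F=OYGG R=GGWR B=WRBB L=BBOY
After move 3 (R'): R=GRGW U=WBWW F=OOGO D=RYYG B=YRRB
After move 4 (U): U=WWWB F=GRGO R=YRGW B=BBRB L=OOOY
Query 1: L[2] = O
Query 2: D[2] = Y
Query 3: F[1] = R
Query 4: F[0] = G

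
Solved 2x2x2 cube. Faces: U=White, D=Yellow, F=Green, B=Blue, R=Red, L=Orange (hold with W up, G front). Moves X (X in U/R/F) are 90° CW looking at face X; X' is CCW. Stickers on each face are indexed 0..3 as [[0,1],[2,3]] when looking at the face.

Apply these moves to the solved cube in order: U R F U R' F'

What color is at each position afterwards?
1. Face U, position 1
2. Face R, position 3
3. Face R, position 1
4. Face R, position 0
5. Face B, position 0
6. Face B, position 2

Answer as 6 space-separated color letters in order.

Answer: W G B B O R

Derivation:
After move 1 (U): U=WWWW F=RRGG R=BBRR B=OOBB L=GGOO
After move 2 (R): R=RBRB U=WRWG F=RYGY D=YBYO B=WOWB
After move 3 (F): F=GRYY U=WROG R=WBGB D=RRYO L=GYOB
After move 4 (U): U=OWGR F=WBYY R=WOGB B=GYWB L=GROB
After move 5 (R'): R=OBWG U=OWGG F=WWYR D=RBYY B=OYRB
After move 6 (F'): F=WRWY U=OWOW R=BBRG D=RBYY L=GGOG
Query 1: U[1] = W
Query 2: R[3] = G
Query 3: R[1] = B
Query 4: R[0] = B
Query 5: B[0] = O
Query 6: B[2] = R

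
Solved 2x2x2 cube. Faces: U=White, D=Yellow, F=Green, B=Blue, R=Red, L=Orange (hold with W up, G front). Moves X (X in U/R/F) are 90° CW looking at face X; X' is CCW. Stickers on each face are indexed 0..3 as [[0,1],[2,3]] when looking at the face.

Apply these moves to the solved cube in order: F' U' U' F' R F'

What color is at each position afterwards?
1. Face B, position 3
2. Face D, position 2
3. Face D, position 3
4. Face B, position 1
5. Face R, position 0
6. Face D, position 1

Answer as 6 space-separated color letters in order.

After move 1 (F'): F=GGGG U=WWRR R=YRYR D=OOYY L=OWOW
After move 2 (U'): U=WRWR F=OWGG R=GGYR B=YRBB L=BBOW
After move 3 (U'): U=RRWW F=BBGG R=OWYR B=GGBB L=YROW
After move 4 (F'): F=BGBG U=RROY R=OWOR D=RWYY L=YWOW
After move 5 (R): R=OORW U=RGOG F=BWBY D=RBYG B=YGRB
After move 6 (F'): F=WYBB U=RGOR R=BORW D=WWYG L=YGOO
Query 1: B[3] = B
Query 2: D[2] = Y
Query 3: D[3] = G
Query 4: B[1] = G
Query 5: R[0] = B
Query 6: D[1] = W

Answer: B Y G G B W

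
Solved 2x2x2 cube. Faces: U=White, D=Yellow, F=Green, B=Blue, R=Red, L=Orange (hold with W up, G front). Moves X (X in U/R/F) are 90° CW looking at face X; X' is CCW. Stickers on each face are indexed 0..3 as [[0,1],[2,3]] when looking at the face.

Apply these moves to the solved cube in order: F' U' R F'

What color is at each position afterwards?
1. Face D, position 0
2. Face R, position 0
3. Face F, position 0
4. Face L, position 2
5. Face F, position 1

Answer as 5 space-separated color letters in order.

Answer: B B O O Y

Derivation:
After move 1 (F'): F=GGGG U=WWRR R=YRYR D=OOYY L=OWOW
After move 2 (U'): U=WRWR F=OWGG R=GGYR B=YRBB L=BBOW
After move 3 (R): R=YGRG U=WWWG F=OOGY D=OBYY B=RRRB
After move 4 (F'): F=OYOG U=WWYR R=BGOG D=BWYY L=BGOW
Query 1: D[0] = B
Query 2: R[0] = B
Query 3: F[0] = O
Query 4: L[2] = O
Query 5: F[1] = Y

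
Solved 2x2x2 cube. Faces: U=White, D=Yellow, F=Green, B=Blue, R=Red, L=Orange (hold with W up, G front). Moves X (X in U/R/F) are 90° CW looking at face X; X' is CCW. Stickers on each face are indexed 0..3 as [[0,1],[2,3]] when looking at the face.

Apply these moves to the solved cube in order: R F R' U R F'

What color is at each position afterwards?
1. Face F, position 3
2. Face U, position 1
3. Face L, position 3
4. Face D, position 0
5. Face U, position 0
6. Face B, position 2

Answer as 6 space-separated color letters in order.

After move 1 (R): R=RRRR U=WGWG F=GYGY D=YBYB B=WBWB
After move 2 (F): F=GGYY U=WGOO R=WRGR D=RRYB L=OYOB
After move 3 (R'): R=RRWG U=WWOW F=GGYO D=RGYY B=BBRB
After move 4 (U): U=OWWW F=RRYO R=BBWG B=OYRB L=GGOB
After move 5 (R): R=WBGB U=ORWO F=RGYY D=RRYO B=WYWB
After move 6 (F'): F=GYRY U=ORWG R=RBRB D=GBYO L=GOOW
Query 1: F[3] = Y
Query 2: U[1] = R
Query 3: L[3] = W
Query 4: D[0] = G
Query 5: U[0] = O
Query 6: B[2] = W

Answer: Y R W G O W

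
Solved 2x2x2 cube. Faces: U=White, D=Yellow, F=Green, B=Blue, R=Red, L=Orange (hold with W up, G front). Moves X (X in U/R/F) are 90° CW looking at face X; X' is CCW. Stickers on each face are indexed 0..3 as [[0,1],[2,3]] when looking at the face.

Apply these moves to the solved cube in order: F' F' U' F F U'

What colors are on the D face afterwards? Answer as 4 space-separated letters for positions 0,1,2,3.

Answer: Y W Y Y

Derivation:
After move 1 (F'): F=GGGG U=WWRR R=YRYR D=OOYY L=OWOW
After move 2 (F'): F=GGGG U=WWYY R=OROR D=WWYY L=OROR
After move 3 (U'): U=WYWY F=ORGG R=GGOR B=ORBB L=BBOR
After move 4 (F): F=GOGR U=WYRB R=WGYR D=OGYY L=BWOW
After move 5 (F): F=GGRO U=WYWW R=RGBR D=YWYY L=BOOG
After move 6 (U'): U=YWWW F=BORO R=GGBR B=RGBB L=OROG
Query: D face = YWYY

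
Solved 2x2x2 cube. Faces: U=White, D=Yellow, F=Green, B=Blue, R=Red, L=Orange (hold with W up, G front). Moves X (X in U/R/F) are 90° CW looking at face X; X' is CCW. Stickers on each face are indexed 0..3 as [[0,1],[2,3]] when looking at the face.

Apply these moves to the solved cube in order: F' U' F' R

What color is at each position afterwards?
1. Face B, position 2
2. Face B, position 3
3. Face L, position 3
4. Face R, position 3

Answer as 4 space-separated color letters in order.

After move 1 (F'): F=GGGG U=WWRR R=YRYR D=OOYY L=OWOW
After move 2 (U'): U=WRWR F=OWGG R=GGYR B=YRBB L=BBOW
After move 3 (F'): F=WGOG U=WRGY R=OGOR D=BWYY L=BROW
After move 4 (R): R=OORG U=WGGG F=WWOY D=BBYY B=YRRB
Query 1: B[2] = R
Query 2: B[3] = B
Query 3: L[3] = W
Query 4: R[3] = G

Answer: R B W G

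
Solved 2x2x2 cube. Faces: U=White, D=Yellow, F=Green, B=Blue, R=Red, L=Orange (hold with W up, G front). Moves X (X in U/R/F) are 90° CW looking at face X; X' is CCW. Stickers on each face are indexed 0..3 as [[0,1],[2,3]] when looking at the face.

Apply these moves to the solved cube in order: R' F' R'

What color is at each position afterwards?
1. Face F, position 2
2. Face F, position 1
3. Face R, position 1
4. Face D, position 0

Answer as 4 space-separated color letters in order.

Answer: G B R O

Derivation:
After move 1 (R'): R=RRRR U=WBWB F=GWGW D=YGYG B=YBYB
After move 2 (F'): F=WWGG U=WBRR R=GRYR D=OOYG L=OBOW
After move 3 (R'): R=RRGY U=WYRY F=WBGR D=OWYG B=GBOB
Query 1: F[2] = G
Query 2: F[1] = B
Query 3: R[1] = R
Query 4: D[0] = O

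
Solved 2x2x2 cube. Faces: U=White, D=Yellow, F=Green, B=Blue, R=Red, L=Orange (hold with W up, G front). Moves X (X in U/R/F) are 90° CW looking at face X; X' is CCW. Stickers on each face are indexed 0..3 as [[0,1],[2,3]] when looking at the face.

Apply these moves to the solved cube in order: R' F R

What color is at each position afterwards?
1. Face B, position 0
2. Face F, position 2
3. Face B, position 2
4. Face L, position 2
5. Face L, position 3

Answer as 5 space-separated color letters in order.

Answer: O W B O G

Derivation:
After move 1 (R'): R=RRRR U=WBWB F=GWGW D=YGYG B=YBYB
After move 2 (F): F=GGWW U=WBOO R=WRBR D=RRYG L=OYOG
After move 3 (R): R=BWRR U=WGOW F=GRWG D=RYYY B=OBBB
Query 1: B[0] = O
Query 2: F[2] = W
Query 3: B[2] = B
Query 4: L[2] = O
Query 5: L[3] = G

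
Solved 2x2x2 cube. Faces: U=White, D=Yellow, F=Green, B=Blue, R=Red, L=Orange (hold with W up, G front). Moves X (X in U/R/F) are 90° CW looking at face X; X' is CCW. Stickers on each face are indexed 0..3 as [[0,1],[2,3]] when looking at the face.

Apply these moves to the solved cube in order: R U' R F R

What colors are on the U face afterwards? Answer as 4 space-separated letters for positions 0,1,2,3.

After move 1 (R): R=RRRR U=WGWG F=GYGY D=YBYB B=WBWB
After move 2 (U'): U=GGWW F=OOGY R=GYRR B=RRWB L=WBOO
After move 3 (R): R=RGRY U=GOWY F=OBGB D=YWYR B=WRGB
After move 4 (F): F=GOBB U=GOOB R=WGYY D=RRYR L=WYOW
After move 5 (R): R=YWYG U=GOOB F=GRBR D=RGYW B=BROB
Query: U face = GOOB

Answer: G O O B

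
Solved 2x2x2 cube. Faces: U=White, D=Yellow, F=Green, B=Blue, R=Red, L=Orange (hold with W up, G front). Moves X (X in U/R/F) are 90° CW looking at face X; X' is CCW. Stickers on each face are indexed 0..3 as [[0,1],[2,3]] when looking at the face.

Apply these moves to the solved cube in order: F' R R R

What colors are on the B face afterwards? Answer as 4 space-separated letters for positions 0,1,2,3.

After move 1 (F'): F=GGGG U=WWRR R=YRYR D=OOYY L=OWOW
After move 2 (R): R=YYRR U=WGRG F=GOGY D=OBYB B=RBWB
After move 3 (R): R=RYRY U=WORY F=GBGB D=OWYR B=GBGB
After move 4 (R): R=RRYY U=WBRB F=GWGR D=OGYG B=YBOB
Query: B face = YBOB

Answer: Y B O B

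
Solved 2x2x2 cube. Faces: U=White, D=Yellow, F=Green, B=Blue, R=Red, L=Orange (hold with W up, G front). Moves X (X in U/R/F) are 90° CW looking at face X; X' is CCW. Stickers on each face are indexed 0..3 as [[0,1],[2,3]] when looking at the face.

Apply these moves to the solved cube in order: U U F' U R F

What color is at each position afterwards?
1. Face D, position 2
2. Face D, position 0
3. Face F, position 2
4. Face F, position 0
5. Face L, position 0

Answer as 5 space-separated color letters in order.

Answer: Y R Y B B

Derivation:
After move 1 (U): U=WWWW F=RRGG R=BBRR B=OOBB L=GGOO
After move 2 (U): U=WWWW F=BBGG R=OORR B=GGBB L=RROO
After move 3 (F'): F=BGBG U=WWOR R=YOYR D=ROYY L=RWOW
After move 4 (U): U=OWRW F=YOBG R=GGYR B=RWBB L=BGOW
After move 5 (R): R=YGRG U=OORG F=YOBY D=RBYR B=WWWB
After move 6 (F): F=BYYO U=OOWG R=RGGG D=RYYR L=BROB
Query 1: D[2] = Y
Query 2: D[0] = R
Query 3: F[2] = Y
Query 4: F[0] = B
Query 5: L[0] = B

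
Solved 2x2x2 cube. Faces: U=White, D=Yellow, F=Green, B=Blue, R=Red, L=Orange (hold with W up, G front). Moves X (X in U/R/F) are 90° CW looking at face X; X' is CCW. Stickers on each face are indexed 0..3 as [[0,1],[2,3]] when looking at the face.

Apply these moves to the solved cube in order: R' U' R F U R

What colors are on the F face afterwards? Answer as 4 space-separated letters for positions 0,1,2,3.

After move 1 (R'): R=RRRR U=WBWB F=GWGW D=YGYG B=YBYB
After move 2 (U'): U=BBWW F=OOGW R=GWRR B=RRYB L=YBOO
After move 3 (R): R=RGRW U=BOWW F=OGGG D=YYYR B=WRBB
After move 4 (F): F=GOGG U=BOOB R=WGWW D=RRYR L=YYOY
After move 5 (U): U=OBBO F=WGGG R=WRWW B=YYBB L=GOOY
After move 6 (R): R=WWWR U=OGBG F=WRGR D=RBYY B=OYBB
Query: F face = WRGR

Answer: W R G R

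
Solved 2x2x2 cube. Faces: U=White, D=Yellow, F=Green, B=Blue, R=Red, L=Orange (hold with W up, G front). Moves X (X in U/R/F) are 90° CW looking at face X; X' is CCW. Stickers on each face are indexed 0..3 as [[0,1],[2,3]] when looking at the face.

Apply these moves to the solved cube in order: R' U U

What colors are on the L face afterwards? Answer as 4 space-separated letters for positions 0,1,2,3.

Answer: R R O O

Derivation:
After move 1 (R'): R=RRRR U=WBWB F=GWGW D=YGYG B=YBYB
After move 2 (U): U=WWBB F=RRGW R=YBRR B=OOYB L=GWOO
After move 3 (U): U=BWBW F=YBGW R=OORR B=GWYB L=RROO
Query: L face = RROO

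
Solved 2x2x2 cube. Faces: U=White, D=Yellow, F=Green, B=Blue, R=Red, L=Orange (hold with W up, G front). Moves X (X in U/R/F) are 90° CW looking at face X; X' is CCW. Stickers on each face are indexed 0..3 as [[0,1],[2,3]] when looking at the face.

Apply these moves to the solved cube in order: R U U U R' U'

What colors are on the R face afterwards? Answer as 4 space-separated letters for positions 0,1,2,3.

After move 1 (R): R=RRRR U=WGWG F=GYGY D=YBYB B=WBWB
After move 2 (U): U=WWGG F=RRGY R=WBRR B=OOWB L=GYOO
After move 3 (U): U=GWGW F=WBGY R=OORR B=GYWB L=RROO
After move 4 (U): U=GGWW F=OOGY R=GYRR B=RRWB L=WBOO
After move 5 (R'): R=YRGR U=GWWR F=OGGW D=YOYY B=BRBB
After move 6 (U'): U=WRGW F=WBGW R=OGGR B=YRBB L=BROO
Query: R face = OGGR

Answer: O G G R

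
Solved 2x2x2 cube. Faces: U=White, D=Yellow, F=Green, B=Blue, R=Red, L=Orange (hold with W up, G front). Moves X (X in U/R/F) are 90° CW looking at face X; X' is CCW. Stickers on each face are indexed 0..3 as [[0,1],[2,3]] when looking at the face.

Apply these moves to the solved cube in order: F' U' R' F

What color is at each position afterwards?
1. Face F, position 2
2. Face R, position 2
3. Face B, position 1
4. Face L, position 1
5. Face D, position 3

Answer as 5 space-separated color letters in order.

After move 1 (F'): F=GGGG U=WWRR R=YRYR D=OOYY L=OWOW
After move 2 (U'): U=WRWR F=OWGG R=GGYR B=YRBB L=BBOW
After move 3 (R'): R=GRGY U=WBWY F=ORGR D=OWYG B=YROB
After move 4 (F): F=GORR U=WBWB R=WRYY D=GGYG L=BOOW
Query 1: F[2] = R
Query 2: R[2] = Y
Query 3: B[1] = R
Query 4: L[1] = O
Query 5: D[3] = G

Answer: R Y R O G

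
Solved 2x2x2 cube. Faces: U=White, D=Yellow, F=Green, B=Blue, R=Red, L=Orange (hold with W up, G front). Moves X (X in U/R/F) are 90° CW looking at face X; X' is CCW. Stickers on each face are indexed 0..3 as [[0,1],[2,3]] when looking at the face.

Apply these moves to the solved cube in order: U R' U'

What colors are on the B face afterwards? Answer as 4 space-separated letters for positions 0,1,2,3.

Answer: B R Y B

Derivation:
After move 1 (U): U=WWWW F=RRGG R=BBRR B=OOBB L=GGOO
After move 2 (R'): R=BRBR U=WBWO F=RWGW D=YRYG B=YOYB
After move 3 (U'): U=BOWW F=GGGW R=RWBR B=BRYB L=YOOO
Query: B face = BRYB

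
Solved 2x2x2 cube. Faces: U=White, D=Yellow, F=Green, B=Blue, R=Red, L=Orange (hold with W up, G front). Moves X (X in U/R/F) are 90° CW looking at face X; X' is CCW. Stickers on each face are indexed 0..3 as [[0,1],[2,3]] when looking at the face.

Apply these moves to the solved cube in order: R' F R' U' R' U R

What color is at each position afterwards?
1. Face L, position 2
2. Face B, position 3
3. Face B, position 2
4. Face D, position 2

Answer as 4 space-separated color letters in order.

Answer: O B Y Y

Derivation:
After move 1 (R'): R=RRRR U=WBWB F=GWGW D=YGYG B=YBYB
After move 2 (F): F=GGWW U=WBOO R=WRBR D=RRYG L=OYOG
After move 3 (R'): R=RRWB U=WYOY F=GBWO D=RGYW B=GBRB
After move 4 (U'): U=YYWO F=OYWO R=GBWB B=RRRB L=GBOG
After move 5 (R'): R=BBGW U=YRWR F=OYWO D=RYYO B=WRGB
After move 6 (U): U=WYRR F=BBWO R=WRGW B=GBGB L=OYOG
After move 7 (R): R=GWWR U=WBRO F=BYWO D=RGYG B=RBYB
Query 1: L[2] = O
Query 2: B[3] = B
Query 3: B[2] = Y
Query 4: D[2] = Y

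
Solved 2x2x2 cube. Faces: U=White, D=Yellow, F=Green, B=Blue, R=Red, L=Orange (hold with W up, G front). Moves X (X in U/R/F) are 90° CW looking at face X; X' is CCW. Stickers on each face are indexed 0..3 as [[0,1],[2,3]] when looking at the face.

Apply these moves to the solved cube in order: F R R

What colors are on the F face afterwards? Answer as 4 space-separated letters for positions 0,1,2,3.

After move 1 (F): F=GGGG U=WWOO R=WRWR D=RRYY L=OYOY
After move 2 (R): R=WWRR U=WGOG F=GRGY D=RBYB B=OBWB
After move 3 (R): R=RWRW U=WROY F=GBGB D=RWYO B=GBGB
Query: F face = GBGB

Answer: G B G B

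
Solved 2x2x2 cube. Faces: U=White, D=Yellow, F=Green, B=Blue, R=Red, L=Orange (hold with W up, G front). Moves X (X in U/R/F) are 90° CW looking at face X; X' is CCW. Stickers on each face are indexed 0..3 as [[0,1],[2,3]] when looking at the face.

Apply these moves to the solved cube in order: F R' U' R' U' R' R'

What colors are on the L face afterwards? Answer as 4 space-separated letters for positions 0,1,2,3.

After move 1 (F): F=GGGG U=WWOO R=WRWR D=RRYY L=OYOY
After move 2 (R'): R=RRWW U=WBOB F=GWGO D=RGYG B=YBRB
After move 3 (U'): U=BBWO F=OYGO R=GWWW B=RRRB L=YBOY
After move 4 (R'): R=WWGW U=BRWR F=OBGO D=RYYO B=GRGB
After move 5 (U'): U=RRBW F=YBGO R=OBGW B=WWGB L=GROY
After move 6 (R'): R=BWOG U=RGBW F=YRGW D=RBYO B=OWYB
After move 7 (R'): R=WGBO U=RYBO F=YGGW D=RRYW B=OWBB
Query: L face = GROY

Answer: G R O Y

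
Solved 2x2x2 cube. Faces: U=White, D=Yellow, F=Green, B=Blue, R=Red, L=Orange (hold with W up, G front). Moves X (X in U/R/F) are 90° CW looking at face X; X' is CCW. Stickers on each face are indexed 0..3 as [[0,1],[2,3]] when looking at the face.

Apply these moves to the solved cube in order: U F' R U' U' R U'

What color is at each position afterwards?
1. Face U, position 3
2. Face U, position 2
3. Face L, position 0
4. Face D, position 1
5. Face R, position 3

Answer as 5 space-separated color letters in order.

Answer: G G W W W

Derivation:
After move 1 (U): U=WWWW F=RRGG R=BBRR B=OOBB L=GGOO
After move 2 (F'): F=RGRG U=WWBR R=YBYR D=GOYY L=GWOW
After move 3 (R): R=YYRB U=WGBG F=RORY D=GBYO B=ROWB
After move 4 (U'): U=GGWB F=GWRY R=RORB B=YYWB L=ROOW
After move 5 (U'): U=GBGW F=RORY R=GWRB B=ROWB L=YYOW
After move 6 (R): R=RGBW U=GOGY F=RBRO D=GWYR B=WOBB
After move 7 (U'): U=OYGG F=YYRO R=RBBW B=RGBB L=WOOW
Query 1: U[3] = G
Query 2: U[2] = G
Query 3: L[0] = W
Query 4: D[1] = W
Query 5: R[3] = W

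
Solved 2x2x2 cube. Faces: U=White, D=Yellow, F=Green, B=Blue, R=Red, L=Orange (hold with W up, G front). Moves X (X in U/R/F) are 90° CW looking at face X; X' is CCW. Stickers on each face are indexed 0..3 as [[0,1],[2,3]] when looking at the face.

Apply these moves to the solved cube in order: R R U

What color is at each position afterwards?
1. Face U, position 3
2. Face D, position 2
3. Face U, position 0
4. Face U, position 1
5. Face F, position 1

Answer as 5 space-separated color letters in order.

Answer: Y Y W W R

Derivation:
After move 1 (R): R=RRRR U=WGWG F=GYGY D=YBYB B=WBWB
After move 2 (R): R=RRRR U=WYWY F=GBGB D=YWYW B=GBGB
After move 3 (U): U=WWYY F=RRGB R=GBRR B=OOGB L=GBOO
Query 1: U[3] = Y
Query 2: D[2] = Y
Query 3: U[0] = W
Query 4: U[1] = W
Query 5: F[1] = R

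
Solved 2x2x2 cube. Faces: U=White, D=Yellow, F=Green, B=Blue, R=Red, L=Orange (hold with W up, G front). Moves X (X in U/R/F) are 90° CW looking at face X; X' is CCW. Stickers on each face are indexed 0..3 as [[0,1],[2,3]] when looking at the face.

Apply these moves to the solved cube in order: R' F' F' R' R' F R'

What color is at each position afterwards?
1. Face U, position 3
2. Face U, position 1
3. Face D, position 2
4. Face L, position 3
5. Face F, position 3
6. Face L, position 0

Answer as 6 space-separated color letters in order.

Answer: G G Y B R O

Derivation:
After move 1 (R'): R=RRRR U=WBWB F=GWGW D=YGYG B=YBYB
After move 2 (F'): F=WWGG U=WBRR R=GRYR D=OOYG L=OBOW
After move 3 (F'): F=WGWG U=WBGY R=OROR D=BWYG L=OROR
After move 4 (R'): R=RROO U=WYGY F=WBWY D=BGYG B=GBWB
After move 5 (R'): R=RORO U=WWGG F=WYWY D=BBYY B=GBGB
After move 6 (F): F=WWYY U=WWRR R=GOGO D=RRYY L=OBOB
After move 7 (R'): R=OOGG U=WGRG F=WWYR D=RWYY B=YBRB
Query 1: U[3] = G
Query 2: U[1] = G
Query 3: D[2] = Y
Query 4: L[3] = B
Query 5: F[3] = R
Query 6: L[0] = O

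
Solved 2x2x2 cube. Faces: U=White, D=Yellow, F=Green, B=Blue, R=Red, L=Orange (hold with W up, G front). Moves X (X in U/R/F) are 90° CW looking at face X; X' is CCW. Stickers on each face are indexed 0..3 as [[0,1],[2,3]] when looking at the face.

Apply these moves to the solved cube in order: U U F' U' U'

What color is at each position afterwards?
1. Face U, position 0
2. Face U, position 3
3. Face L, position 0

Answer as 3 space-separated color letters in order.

After move 1 (U): U=WWWW F=RRGG R=BBRR B=OOBB L=GGOO
After move 2 (U): U=WWWW F=BBGG R=OORR B=GGBB L=RROO
After move 3 (F'): F=BGBG U=WWOR R=YOYR D=ROYY L=RWOW
After move 4 (U'): U=WRWO F=RWBG R=BGYR B=YOBB L=GGOW
After move 5 (U'): U=ROWW F=GGBG R=RWYR B=BGBB L=YOOW
Query 1: U[0] = R
Query 2: U[3] = W
Query 3: L[0] = Y

Answer: R W Y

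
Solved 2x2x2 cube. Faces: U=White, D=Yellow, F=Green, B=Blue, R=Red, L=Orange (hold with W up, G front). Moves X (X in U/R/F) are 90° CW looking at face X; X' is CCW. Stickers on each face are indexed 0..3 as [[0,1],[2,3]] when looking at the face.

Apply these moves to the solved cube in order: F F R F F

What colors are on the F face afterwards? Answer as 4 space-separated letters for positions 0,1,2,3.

After move 1 (F): F=GGGG U=WWOO R=WRWR D=RRYY L=OYOY
After move 2 (F): F=GGGG U=WWYY R=OROR D=WWYY L=OROR
After move 3 (R): R=OORR U=WGYG F=GWGY D=WBYB B=YBWB
After move 4 (F): F=GGYW U=WGRR R=YOGR D=ROYB L=OWOB
After move 5 (F): F=YGWG U=WGBW R=RORR D=GYYB L=OROO
Query: F face = YGWG

Answer: Y G W G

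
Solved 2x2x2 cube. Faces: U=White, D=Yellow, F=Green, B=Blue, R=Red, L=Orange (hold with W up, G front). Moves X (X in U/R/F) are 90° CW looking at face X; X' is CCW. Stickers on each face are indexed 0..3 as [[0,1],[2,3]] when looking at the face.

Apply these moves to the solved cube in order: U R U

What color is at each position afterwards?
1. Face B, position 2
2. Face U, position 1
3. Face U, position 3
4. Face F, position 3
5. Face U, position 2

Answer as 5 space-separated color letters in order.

After move 1 (U): U=WWWW F=RRGG R=BBRR B=OOBB L=GGOO
After move 2 (R): R=RBRB U=WRWG F=RYGY D=YBYO B=WOWB
After move 3 (U): U=WWGR F=RBGY R=WORB B=GGWB L=RYOO
Query 1: B[2] = W
Query 2: U[1] = W
Query 3: U[3] = R
Query 4: F[3] = Y
Query 5: U[2] = G

Answer: W W R Y G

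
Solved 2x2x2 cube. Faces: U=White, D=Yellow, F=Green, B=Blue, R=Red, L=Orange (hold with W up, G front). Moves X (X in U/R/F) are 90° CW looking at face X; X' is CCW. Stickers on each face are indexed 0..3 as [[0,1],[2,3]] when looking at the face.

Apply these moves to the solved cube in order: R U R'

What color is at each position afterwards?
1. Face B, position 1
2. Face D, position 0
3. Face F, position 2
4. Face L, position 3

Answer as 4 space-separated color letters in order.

Answer: O Y G O

Derivation:
After move 1 (R): R=RRRR U=WGWG F=GYGY D=YBYB B=WBWB
After move 2 (U): U=WWGG F=RRGY R=WBRR B=OOWB L=GYOO
After move 3 (R'): R=BRWR U=WWGO F=RWGG D=YRYY B=BOBB
Query 1: B[1] = O
Query 2: D[0] = Y
Query 3: F[2] = G
Query 4: L[3] = O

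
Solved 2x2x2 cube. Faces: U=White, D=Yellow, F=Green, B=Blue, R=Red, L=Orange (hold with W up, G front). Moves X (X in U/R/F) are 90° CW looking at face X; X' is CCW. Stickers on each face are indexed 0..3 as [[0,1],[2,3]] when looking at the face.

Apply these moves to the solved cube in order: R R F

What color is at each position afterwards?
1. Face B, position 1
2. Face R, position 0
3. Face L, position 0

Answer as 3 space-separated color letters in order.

Answer: B W O

Derivation:
After move 1 (R): R=RRRR U=WGWG F=GYGY D=YBYB B=WBWB
After move 2 (R): R=RRRR U=WYWY F=GBGB D=YWYW B=GBGB
After move 3 (F): F=GGBB U=WYOO R=WRYR D=RRYW L=OYOW
Query 1: B[1] = B
Query 2: R[0] = W
Query 3: L[0] = O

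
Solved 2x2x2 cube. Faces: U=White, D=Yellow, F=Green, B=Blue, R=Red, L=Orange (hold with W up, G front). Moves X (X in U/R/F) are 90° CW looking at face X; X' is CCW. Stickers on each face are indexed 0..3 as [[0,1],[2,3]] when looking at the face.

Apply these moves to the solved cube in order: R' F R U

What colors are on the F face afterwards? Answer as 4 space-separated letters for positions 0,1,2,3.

After move 1 (R'): R=RRRR U=WBWB F=GWGW D=YGYG B=YBYB
After move 2 (F): F=GGWW U=WBOO R=WRBR D=RRYG L=OYOG
After move 3 (R): R=BWRR U=WGOW F=GRWG D=RYYY B=OBBB
After move 4 (U): U=OWWG F=BWWG R=OBRR B=OYBB L=GROG
Query: F face = BWWG

Answer: B W W G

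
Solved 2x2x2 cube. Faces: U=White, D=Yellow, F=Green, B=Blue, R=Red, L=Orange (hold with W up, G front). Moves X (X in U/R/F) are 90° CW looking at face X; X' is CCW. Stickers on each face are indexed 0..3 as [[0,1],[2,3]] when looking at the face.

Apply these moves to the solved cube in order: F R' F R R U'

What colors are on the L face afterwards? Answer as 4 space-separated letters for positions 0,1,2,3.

Answer: W B O G

Derivation:
After move 1 (F): F=GGGG U=WWOO R=WRWR D=RRYY L=OYOY
After move 2 (R'): R=RRWW U=WBOB F=GWGO D=RGYG B=YBRB
After move 3 (F): F=GGOW U=WBYY R=ORBW D=WRYG L=OROG
After move 4 (R): R=BOWR U=WGYW F=GROG D=WRYY B=YBBB
After move 5 (R): R=WBRO U=WRYG F=GROY D=WBYY B=WBGB
After move 6 (U'): U=RGWY F=OROY R=GRRO B=WBGB L=WBOG
Query: L face = WBOG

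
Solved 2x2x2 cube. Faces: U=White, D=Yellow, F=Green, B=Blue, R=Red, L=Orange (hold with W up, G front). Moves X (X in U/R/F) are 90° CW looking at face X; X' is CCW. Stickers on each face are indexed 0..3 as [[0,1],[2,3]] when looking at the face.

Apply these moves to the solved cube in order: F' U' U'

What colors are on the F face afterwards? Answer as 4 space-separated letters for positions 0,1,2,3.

Answer: B B G G

Derivation:
After move 1 (F'): F=GGGG U=WWRR R=YRYR D=OOYY L=OWOW
After move 2 (U'): U=WRWR F=OWGG R=GGYR B=YRBB L=BBOW
After move 3 (U'): U=RRWW F=BBGG R=OWYR B=GGBB L=YROW
Query: F face = BBGG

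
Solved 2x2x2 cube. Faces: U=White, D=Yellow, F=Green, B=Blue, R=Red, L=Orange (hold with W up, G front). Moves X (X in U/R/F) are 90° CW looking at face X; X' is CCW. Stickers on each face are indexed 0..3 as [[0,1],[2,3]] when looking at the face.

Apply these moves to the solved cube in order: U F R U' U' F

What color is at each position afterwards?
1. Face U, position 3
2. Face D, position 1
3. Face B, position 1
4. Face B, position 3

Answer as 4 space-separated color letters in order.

Answer: W G B B

Derivation:
After move 1 (U): U=WWWW F=RRGG R=BBRR B=OOBB L=GGOO
After move 2 (F): F=GRGR U=WWOG R=WBWR D=RBYY L=GYOY
After move 3 (R): R=WWRB U=WROR F=GBGY D=RBYO B=GOWB
After move 4 (U'): U=RRWO F=GYGY R=GBRB B=WWWB L=GOOY
After move 5 (U'): U=RORW F=GOGY R=GYRB B=GBWB L=WWOY
After move 6 (F): F=GGYO U=ROYW R=RYWB D=RGYO L=WROB
Query 1: U[3] = W
Query 2: D[1] = G
Query 3: B[1] = B
Query 4: B[3] = B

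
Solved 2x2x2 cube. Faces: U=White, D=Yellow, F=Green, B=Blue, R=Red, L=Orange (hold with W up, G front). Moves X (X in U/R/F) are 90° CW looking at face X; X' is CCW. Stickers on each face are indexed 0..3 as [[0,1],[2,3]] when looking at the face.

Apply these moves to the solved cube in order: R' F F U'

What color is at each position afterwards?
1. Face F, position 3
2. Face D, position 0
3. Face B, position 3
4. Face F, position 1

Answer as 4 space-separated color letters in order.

Answer: G B B R

Derivation:
After move 1 (R'): R=RRRR U=WBWB F=GWGW D=YGYG B=YBYB
After move 2 (F): F=GGWW U=WBOO R=WRBR D=RRYG L=OYOG
After move 3 (F): F=WGWG U=WBGY R=OROR D=BWYG L=OROR
After move 4 (U'): U=BYWG F=ORWG R=WGOR B=ORYB L=YBOR
Query 1: F[3] = G
Query 2: D[0] = B
Query 3: B[3] = B
Query 4: F[1] = R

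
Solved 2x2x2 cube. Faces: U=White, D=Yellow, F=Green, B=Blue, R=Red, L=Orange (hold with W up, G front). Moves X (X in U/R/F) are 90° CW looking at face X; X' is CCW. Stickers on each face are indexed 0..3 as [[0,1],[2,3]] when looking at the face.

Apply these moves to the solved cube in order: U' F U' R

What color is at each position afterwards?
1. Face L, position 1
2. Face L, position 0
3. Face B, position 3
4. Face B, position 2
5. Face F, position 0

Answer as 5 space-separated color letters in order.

Answer: R R B B B

Derivation:
After move 1 (U'): U=WWWW F=OOGG R=GGRR B=RRBB L=BBOO
After move 2 (F): F=GOGO U=WWOB R=WGWR D=RGYY L=BYOY
After move 3 (U'): U=WBWO F=BYGO R=GOWR B=WGBB L=RROY
After move 4 (R): R=WGRO U=WYWO F=BGGY D=RBYW B=OGBB
Query 1: L[1] = R
Query 2: L[0] = R
Query 3: B[3] = B
Query 4: B[2] = B
Query 5: F[0] = B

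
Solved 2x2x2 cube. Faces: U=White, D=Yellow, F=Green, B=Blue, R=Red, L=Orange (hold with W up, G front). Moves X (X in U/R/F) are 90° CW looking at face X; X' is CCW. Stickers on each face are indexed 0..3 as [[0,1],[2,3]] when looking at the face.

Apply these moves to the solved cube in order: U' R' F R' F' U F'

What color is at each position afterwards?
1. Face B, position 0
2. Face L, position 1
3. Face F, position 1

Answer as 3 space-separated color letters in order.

Answer: B Y W

Derivation:
After move 1 (U'): U=WWWW F=OOGG R=GGRR B=RRBB L=BBOO
After move 2 (R'): R=GRGR U=WBWR F=OWGW D=YOYG B=YRYB
After move 3 (F): F=GOWW U=WBOB R=WRRR D=GGYG L=BYOO
After move 4 (R'): R=RRWR U=WYOY F=GBWB D=GOYW B=GRGB
After move 5 (F'): F=BBGW U=WYRW R=ORGR D=YOYW L=BYOO
After move 6 (U): U=RWWY F=ORGW R=GRGR B=BYGB L=BBOO
After move 7 (F'): F=RWOG U=RWGG R=ORYR D=BOYW L=BYOW
Query 1: B[0] = B
Query 2: L[1] = Y
Query 3: F[1] = W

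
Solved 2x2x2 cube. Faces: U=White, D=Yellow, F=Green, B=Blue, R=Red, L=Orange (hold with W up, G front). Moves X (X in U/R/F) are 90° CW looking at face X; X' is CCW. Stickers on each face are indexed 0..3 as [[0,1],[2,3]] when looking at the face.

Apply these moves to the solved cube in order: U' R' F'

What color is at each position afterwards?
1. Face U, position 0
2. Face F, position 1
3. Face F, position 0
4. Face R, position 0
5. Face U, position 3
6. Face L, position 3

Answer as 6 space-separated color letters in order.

Answer: W W W O G W

Derivation:
After move 1 (U'): U=WWWW F=OOGG R=GGRR B=RRBB L=BBOO
After move 2 (R'): R=GRGR U=WBWR F=OWGW D=YOYG B=YRYB
After move 3 (F'): F=WWOG U=WBGG R=ORYR D=BOYG L=BROW
Query 1: U[0] = W
Query 2: F[1] = W
Query 3: F[0] = W
Query 4: R[0] = O
Query 5: U[3] = G
Query 6: L[3] = W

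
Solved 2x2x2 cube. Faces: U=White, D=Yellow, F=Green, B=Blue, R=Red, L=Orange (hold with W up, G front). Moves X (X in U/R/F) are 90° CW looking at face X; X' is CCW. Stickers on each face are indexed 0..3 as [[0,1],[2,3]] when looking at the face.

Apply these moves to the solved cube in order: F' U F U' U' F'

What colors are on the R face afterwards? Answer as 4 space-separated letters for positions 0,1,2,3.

After move 1 (F'): F=GGGG U=WWRR R=YRYR D=OOYY L=OWOW
After move 2 (U): U=RWRW F=YRGG R=BBYR B=OWBB L=GGOW
After move 3 (F): F=GYGR U=RWWG R=RBWR D=YBYY L=GOOO
After move 4 (U'): U=WGRW F=GOGR R=GYWR B=RBBB L=OWOO
After move 5 (U'): U=GWWR F=OWGR R=GOWR B=GYBB L=RBOO
After move 6 (F'): F=WROG U=GWGW R=BOYR D=BOYY L=RROW
Query: R face = BOYR

Answer: B O Y R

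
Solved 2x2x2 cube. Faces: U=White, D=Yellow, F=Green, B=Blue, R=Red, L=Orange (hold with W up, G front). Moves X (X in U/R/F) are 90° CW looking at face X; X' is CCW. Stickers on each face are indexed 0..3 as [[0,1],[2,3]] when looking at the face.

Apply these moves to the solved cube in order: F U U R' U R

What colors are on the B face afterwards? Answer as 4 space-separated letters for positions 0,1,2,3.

Answer: B R O B

Derivation:
After move 1 (F): F=GGGG U=WWOO R=WRWR D=RRYY L=OYOY
After move 2 (U): U=OWOW F=WRGG R=BBWR B=OYBB L=GGOY
After move 3 (U): U=OOWW F=BBGG R=OYWR B=GGBB L=WROY
After move 4 (R'): R=YROW U=OBWG F=BOGW D=RBYG B=YGRB
After move 5 (U): U=WOGB F=YRGW R=YGOW B=WRRB L=BOOY
After move 6 (R): R=OYWG U=WRGW F=YBGG D=RRYW B=BROB
Query: B face = BROB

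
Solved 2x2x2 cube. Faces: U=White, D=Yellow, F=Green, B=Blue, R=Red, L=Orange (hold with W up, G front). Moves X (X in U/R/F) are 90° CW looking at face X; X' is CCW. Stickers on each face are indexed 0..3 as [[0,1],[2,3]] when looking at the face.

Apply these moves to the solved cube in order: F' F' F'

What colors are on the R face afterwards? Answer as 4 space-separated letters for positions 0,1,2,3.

After move 1 (F'): F=GGGG U=WWRR R=YRYR D=OOYY L=OWOW
After move 2 (F'): F=GGGG U=WWYY R=OROR D=WWYY L=OROR
After move 3 (F'): F=GGGG U=WWOO R=WRWR D=RRYY L=OYOY
Query: R face = WRWR

Answer: W R W R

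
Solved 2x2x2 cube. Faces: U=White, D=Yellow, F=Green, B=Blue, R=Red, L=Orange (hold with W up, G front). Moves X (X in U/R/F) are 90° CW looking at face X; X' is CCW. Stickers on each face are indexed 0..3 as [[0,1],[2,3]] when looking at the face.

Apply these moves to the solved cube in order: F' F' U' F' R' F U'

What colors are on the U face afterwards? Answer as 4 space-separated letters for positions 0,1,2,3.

Answer: B Y W W

Derivation:
After move 1 (F'): F=GGGG U=WWRR R=YRYR D=OOYY L=OWOW
After move 2 (F'): F=GGGG U=WWYY R=OROR D=WWYY L=OROR
After move 3 (U'): U=WYWY F=ORGG R=GGOR B=ORBB L=BBOR
After move 4 (F'): F=RGOG U=WYGO R=WGWR D=BRYY L=BYOW
After move 5 (R'): R=GRWW U=WBGO F=RYOO D=BGYG B=YRRB
After move 6 (F): F=OROY U=WBWY R=GROW D=WGYG L=BBOG
After move 7 (U'): U=BYWW F=BBOY R=OROW B=GRRB L=YROG
Query: U face = BYWW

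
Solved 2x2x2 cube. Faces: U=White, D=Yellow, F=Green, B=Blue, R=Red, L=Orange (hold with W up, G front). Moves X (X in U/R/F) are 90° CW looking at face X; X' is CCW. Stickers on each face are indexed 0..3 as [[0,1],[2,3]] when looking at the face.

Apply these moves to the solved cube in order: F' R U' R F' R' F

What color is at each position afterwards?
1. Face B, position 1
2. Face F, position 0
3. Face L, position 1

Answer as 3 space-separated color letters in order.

Answer: Y O B

Derivation:
After move 1 (F'): F=GGGG U=WWRR R=YRYR D=OOYY L=OWOW
After move 2 (R): R=YYRR U=WGRG F=GOGY D=OBYB B=RBWB
After move 3 (U'): U=GGWR F=OWGY R=GORR B=YYWB L=RBOW
After move 4 (R): R=RGRO U=GWWY F=OBGB D=OWYY B=RYGB
After move 5 (F'): F=BBOG U=GWRR R=WGOO D=BWYY L=RYOW
After move 6 (R'): R=GOWO U=GGRR F=BWOR D=BBYG B=YYWB
After move 7 (F): F=OBRW U=GGWY R=RORO D=WGYG L=RBOB
Query 1: B[1] = Y
Query 2: F[0] = O
Query 3: L[1] = B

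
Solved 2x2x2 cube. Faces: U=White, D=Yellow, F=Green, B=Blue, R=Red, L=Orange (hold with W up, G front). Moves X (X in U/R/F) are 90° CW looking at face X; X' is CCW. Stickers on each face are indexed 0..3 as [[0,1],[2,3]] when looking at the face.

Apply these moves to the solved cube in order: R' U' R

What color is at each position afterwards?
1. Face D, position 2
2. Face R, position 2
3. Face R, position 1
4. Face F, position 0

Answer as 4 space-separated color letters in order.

Answer: Y R G O

Derivation:
After move 1 (R'): R=RRRR U=WBWB F=GWGW D=YGYG B=YBYB
After move 2 (U'): U=BBWW F=OOGW R=GWRR B=RRYB L=YBOO
After move 3 (R): R=RGRW U=BOWW F=OGGG D=YYYR B=WRBB
Query 1: D[2] = Y
Query 2: R[2] = R
Query 3: R[1] = G
Query 4: F[0] = O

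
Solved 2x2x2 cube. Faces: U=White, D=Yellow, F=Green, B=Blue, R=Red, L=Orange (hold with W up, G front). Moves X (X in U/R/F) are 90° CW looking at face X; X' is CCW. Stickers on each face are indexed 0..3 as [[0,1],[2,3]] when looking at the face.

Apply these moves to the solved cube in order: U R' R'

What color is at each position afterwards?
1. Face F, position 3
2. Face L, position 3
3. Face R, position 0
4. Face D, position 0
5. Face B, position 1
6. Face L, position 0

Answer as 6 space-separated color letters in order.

Answer: O O R Y O G

Derivation:
After move 1 (U): U=WWWW F=RRGG R=BBRR B=OOBB L=GGOO
After move 2 (R'): R=BRBR U=WBWO F=RWGW D=YRYG B=YOYB
After move 3 (R'): R=RRBB U=WYWY F=RBGO D=YWYW B=GORB
Query 1: F[3] = O
Query 2: L[3] = O
Query 3: R[0] = R
Query 4: D[0] = Y
Query 5: B[1] = O
Query 6: L[0] = G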